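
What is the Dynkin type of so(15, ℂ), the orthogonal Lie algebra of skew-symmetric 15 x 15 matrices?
This is so(15) with 15 odd, which has dimension 15(15-1)/2 = 105 and rank (15-1)/2 = 7. In the classification of classical Lie algebras, the orthogonal algebra so(2n+1) in an odd number of variables has type B_n; here n = 7, so the Dynkin diagram is a chain of 7 nodes with a double edge at one end; the terminal node there is the unique short simple root (B_7). Hence the type is B_7.

B_7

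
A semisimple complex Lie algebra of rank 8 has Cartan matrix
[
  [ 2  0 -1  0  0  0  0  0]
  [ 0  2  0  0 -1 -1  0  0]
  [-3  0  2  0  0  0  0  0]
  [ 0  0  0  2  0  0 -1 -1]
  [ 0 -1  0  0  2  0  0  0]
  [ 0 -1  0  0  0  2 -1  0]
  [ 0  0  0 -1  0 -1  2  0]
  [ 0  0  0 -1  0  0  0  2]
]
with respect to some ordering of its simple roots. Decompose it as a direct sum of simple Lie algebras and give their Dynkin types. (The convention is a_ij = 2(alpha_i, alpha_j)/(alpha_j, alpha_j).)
The diagram associated to this matrix has two connected components: the simple roots {alpha_2, alpha_4, alpha_5, alpha_6, alpha_7, alpha_8} form a chain of 6 nodes with single edges (A_6), and {alpha_1, alpha_3} form two nodes joined by a triple edge (G_2). A semisimple Lie algebra decomposes uniquely as the direct sum of simple ideals, one per connected component of its Dynkin diagram, so g ≅ A_6 ⊕ G_2 (dimension 48 + 14 = 62).

A_6 + G_2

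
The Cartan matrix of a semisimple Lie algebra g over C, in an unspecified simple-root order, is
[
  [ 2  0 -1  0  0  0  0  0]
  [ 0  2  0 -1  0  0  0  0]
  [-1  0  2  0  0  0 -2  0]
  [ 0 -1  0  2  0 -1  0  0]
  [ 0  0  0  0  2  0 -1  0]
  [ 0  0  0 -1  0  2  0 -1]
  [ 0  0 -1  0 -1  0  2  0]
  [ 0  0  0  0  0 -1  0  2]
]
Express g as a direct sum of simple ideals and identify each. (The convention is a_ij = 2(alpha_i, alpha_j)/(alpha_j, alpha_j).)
type A_4 + type F_4

The diagram associated to this matrix has two connected components: the simple roots {alpha_2, alpha_4, alpha_6, alpha_8} form a chain of 4 nodes with single edges (A_4), and {alpha_1, alpha_3, alpha_5, alpha_7} form a chain of 4 nodes with a double edge between the middle two (F_4). A semisimple Lie algebra decomposes uniquely as the direct sum of simple ideals, one per connected component of its Dynkin diagram, so g ≅ A_4 ⊕ F_4 (dimension 24 + 52 = 76).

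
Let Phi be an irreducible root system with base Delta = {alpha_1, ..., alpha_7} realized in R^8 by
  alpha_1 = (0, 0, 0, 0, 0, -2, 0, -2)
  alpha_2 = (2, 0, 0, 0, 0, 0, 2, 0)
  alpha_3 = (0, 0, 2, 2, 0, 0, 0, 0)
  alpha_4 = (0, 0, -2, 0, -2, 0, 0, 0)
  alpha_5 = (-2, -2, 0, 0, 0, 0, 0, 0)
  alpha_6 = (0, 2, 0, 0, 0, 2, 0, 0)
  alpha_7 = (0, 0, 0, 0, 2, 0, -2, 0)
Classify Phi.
A_7

Compute the Cartan integers a_ij = 2(alpha_i, alpha_j)/(alpha_j, alpha_j); the resulting 7x7 Cartan matrix is
[[2, 0, 0, 0, 0, -1, 0], [0, 2, 0, 0, -1, 0, -1], [0, 0, 2, -1, 0, 0, 0], [0, 0, -1, 2, 0, 0, -1], [0, -1, 0, 0, 2, -1, 0], [-1, 0, 0, 0, -1, 2, 0], [0, -1, 0, -1, 0, 0, 2]].
All simple roots have the same length, so the diagram is simply laced. The associated Dynkin diagram is a chain of 7 nodes with single edges (A_7), so the type is A_7 (the algebra sl(8)).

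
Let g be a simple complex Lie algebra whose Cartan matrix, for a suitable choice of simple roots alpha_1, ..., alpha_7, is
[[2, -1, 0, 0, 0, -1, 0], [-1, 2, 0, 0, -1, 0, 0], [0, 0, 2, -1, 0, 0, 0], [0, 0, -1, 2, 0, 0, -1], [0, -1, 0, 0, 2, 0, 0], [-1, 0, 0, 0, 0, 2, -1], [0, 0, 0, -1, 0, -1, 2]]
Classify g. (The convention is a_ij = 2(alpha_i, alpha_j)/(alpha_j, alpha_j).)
type A_7

The matrix has rank 7 with 2's on the diagonal. Reading the off-diagonal entries as Dynkin edges (a single edge where a_ij = a_ji = -1; a double or triple edge where a_ij * a_ji = 2 or 3), the diagram is a chain of 7 nodes with single edges (A_7). One simple-root ordering that puts it in standard form is (alpha_3, alpha_4, alpha_7, alpha_6, alpha_1, alpha_2, alpha_5). So the algebra is type A_7, i.e. sl(8).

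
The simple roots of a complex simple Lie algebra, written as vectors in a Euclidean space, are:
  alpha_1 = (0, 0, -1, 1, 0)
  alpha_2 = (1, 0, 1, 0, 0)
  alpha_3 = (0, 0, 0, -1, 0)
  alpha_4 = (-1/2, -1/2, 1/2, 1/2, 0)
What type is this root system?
Compute the Cartan integers a_ij = 2(alpha_i, alpha_j)/(alpha_j, alpha_j); the resulting 4x4 Cartan matrix is
[[2, -1, -2, 0], [-1, 2, 0, 0], [-1, 0, 2, -1], [0, 0, -1, 2]].
The roots have two lengths (squared-length ratio 2:1); the short ones are alpha_{3,4}. The associated Dynkin diagram is a chain of 4 nodes with a double edge between the middle two (F_4), so the type is F_4.

F4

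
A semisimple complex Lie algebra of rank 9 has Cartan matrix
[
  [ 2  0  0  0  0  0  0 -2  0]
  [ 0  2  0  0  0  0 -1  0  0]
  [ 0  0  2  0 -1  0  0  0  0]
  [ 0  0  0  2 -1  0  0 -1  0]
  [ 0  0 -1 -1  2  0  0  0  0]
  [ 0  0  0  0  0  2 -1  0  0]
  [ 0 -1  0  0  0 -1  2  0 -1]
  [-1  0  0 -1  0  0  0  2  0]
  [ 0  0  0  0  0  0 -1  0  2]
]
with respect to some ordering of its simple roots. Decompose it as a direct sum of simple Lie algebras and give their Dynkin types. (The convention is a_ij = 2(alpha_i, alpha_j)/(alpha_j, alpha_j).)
The diagram associated to this matrix has two connected components: the simple roots {alpha_1, alpha_3, alpha_4, alpha_5, alpha_8} form a chain of 5 nodes with a double edge at one end; the terminal node there is the unique long simple root (C_5), and {alpha_2, alpha_6, alpha_7, alpha_9} form a chain of 2 nodes with a fork of two nodes at one end (D_4). A semisimple Lie algebra decomposes uniquely as the direct sum of simple ideals, one per connected component of its Dynkin diagram, so g ≅ C_5 ⊕ D_4 (dimension 55 + 28 = 83).

C_5 (sp(10)) + D_4 (so(8))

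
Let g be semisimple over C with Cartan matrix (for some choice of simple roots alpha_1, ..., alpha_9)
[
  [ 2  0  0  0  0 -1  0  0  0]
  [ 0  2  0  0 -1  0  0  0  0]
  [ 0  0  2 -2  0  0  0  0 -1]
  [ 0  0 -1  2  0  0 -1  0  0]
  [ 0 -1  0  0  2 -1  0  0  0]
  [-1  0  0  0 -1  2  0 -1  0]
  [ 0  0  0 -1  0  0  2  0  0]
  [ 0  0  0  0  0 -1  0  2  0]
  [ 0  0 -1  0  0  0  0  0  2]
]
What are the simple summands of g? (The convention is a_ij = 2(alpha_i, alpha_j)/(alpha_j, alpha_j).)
D5 ⊕ F4

The diagram associated to this matrix has two connected components: the simple roots {alpha_1, alpha_2, alpha_5, alpha_6, alpha_8} form a chain of 3 nodes with a fork of two nodes at one end (D_5), and {alpha_3, alpha_4, alpha_7, alpha_9} form a chain of 4 nodes with a double edge between the middle two (F_4). A semisimple Lie algebra decomposes uniquely as the direct sum of simple ideals, one per connected component of its Dynkin diagram, so g ≅ D_5 ⊕ F_4 (dimension 45 + 52 = 97).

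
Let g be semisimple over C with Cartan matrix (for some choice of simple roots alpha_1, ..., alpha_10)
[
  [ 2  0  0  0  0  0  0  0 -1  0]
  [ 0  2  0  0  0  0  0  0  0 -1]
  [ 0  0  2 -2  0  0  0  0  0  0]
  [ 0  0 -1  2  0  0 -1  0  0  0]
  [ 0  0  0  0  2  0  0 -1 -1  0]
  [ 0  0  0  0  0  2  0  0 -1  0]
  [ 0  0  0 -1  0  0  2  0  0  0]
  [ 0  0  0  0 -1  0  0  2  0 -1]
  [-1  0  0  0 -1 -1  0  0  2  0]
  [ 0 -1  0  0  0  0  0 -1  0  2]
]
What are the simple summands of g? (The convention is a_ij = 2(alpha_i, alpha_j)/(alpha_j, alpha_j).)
The diagram associated to this matrix has two connected components: the simple roots {alpha_3, alpha_4, alpha_7} form a chain of 3 nodes with a double edge at one end; the terminal node there is the unique long simple root (C_3), and {alpha_1, alpha_2, alpha_5, alpha_6, alpha_8, alpha_9, alpha_10} form a chain of 5 nodes with a fork of two nodes at one end (D_7). A semisimple Lie algebra decomposes uniquely as the direct sum of simple ideals, one per connected component of its Dynkin diagram, so g ≅ C_3 ⊕ D_7 (dimension 21 + 91 = 112).

C_3 + D_7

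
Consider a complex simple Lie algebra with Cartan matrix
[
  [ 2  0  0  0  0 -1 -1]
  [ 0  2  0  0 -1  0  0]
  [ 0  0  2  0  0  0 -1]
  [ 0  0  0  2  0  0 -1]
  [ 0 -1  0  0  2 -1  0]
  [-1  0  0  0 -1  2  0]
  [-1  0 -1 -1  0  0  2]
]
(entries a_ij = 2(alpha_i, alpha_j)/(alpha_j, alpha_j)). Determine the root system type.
D_7

The matrix has rank 7 with 2's on the diagonal. Reading the off-diagonal entries as Dynkin edges (a single edge where a_ij = a_ji = -1; a double or triple edge where a_ij * a_ji = 2 or 3), the diagram is a chain of 5 nodes with a fork of two nodes at one end (D_7). One simple-root ordering that puts it in standard form is (alpha_2, alpha_5, alpha_6, alpha_1, alpha_7, alpha_3, alpha_4). So the algebra is type D_7, i.e. so(14).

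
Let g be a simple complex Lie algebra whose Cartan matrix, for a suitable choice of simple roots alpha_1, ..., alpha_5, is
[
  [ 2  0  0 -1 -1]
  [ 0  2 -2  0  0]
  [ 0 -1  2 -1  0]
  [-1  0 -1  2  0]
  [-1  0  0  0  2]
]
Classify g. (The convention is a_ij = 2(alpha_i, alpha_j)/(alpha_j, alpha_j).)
C_5

The matrix has rank 5 with 2's on the diagonal. Reading the off-diagonal entries as Dynkin edges (a single edge where a_ij = a_ji = -1; a double or triple edge where a_ij * a_ji = 2 or 3), the diagram is a chain of 5 nodes with a double edge at one end; the terminal node there is the unique long simple root (C_5). One simple-root ordering that puts it in standard form is (alpha_5, alpha_1, alpha_4, alpha_3, alpha_2). So the algebra is type C_5, i.e. sp(10).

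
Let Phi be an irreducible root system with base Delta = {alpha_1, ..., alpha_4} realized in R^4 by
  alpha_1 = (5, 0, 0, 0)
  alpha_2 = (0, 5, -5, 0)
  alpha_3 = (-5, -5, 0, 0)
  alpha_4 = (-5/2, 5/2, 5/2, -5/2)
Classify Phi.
F_4

Compute the Cartan integers a_ij = 2(alpha_i, alpha_j)/(alpha_j, alpha_j); the resulting 4x4 Cartan matrix is
[[2, 0, -1, -1], [0, 2, -1, 0], [-2, -1, 2, 0], [-1, 0, 0, 2]].
The roots have two lengths (squared-length ratio 2:1); the short ones are alpha_{1,4}. The associated Dynkin diagram is a chain of 4 nodes with a double edge between the middle two (F_4), so the type is F_4.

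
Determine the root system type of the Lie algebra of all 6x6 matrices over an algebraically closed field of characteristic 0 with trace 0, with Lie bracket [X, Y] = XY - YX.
type A_5

This is sl(6), which has dimension 6^2 - 1 = 35 and rank 6 - 1 = 5 (a Cartan subalgebra is the diagonal traceless matrices). In the classification of classical Lie algebras, the special linear algebra sl(n+1) has type A_n; here n = 5, so the Dynkin diagram is a chain of 5 nodes with single edges (A_5). Hence the type is A_5.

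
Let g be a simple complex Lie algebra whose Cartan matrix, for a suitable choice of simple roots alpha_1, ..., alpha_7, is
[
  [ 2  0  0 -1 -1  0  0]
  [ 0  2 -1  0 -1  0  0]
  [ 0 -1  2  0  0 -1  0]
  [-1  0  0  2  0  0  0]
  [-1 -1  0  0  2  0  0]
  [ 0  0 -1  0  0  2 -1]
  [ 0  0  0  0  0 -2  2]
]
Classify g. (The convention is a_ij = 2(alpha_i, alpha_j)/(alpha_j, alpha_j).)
type C_7

The matrix has rank 7 with 2's on the diagonal. Reading the off-diagonal entries as Dynkin edges (a single edge where a_ij = a_ji = -1; a double or triple edge where a_ij * a_ji = 2 or 3), the diagram is a chain of 7 nodes with a double edge at one end; the terminal node there is the unique long simple root (C_7). One simple-root ordering that puts it in standard form is (alpha_4, alpha_1, alpha_5, alpha_2, alpha_3, alpha_6, alpha_7). So the algebra is type C_7, i.e. sp(14).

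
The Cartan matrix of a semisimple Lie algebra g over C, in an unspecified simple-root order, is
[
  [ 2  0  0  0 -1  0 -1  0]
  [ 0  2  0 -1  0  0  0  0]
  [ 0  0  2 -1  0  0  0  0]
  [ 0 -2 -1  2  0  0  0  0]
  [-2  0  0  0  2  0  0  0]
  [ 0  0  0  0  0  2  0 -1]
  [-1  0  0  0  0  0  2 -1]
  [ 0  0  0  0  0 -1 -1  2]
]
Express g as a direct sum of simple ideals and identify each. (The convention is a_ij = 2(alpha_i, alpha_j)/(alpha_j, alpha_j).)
The diagram associated to this matrix has two connected components: the simple roots {alpha_2, alpha_3, alpha_4} form a chain of 3 nodes with a double edge at one end; the terminal node there is the unique short simple root (B_3), and {alpha_1, alpha_5, alpha_6, alpha_7, alpha_8} form a chain of 5 nodes with a double edge at one end; the terminal node there is the unique long simple root (C_5). A semisimple Lie algebra decomposes uniquely as the direct sum of simple ideals, one per connected component of its Dynkin diagram, so g ≅ B_3 ⊕ C_5 (dimension 21 + 55 = 76).

B_3 ⊕ C_5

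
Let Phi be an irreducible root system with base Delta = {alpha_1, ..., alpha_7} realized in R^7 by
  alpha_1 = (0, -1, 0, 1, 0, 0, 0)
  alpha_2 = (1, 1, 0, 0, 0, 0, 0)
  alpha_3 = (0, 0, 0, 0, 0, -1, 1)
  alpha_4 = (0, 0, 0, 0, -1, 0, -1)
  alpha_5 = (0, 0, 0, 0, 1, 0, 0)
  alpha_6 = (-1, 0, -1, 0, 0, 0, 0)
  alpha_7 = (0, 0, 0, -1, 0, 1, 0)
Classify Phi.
Compute the Cartan integers a_ij = 2(alpha_i, alpha_j)/(alpha_j, alpha_j); the resulting 7x7 Cartan matrix is
[[2, -1, 0, 0, 0, 0, -1], [-1, 2, 0, 0, 0, -1, 0], [0, 0, 2, -1, 0, 0, -1], [0, 0, -1, 2, -2, 0, 0], [0, 0, 0, -1, 2, 0, 0], [0, -1, 0, 0, 0, 2, 0], [-1, 0, -1, 0, 0, 0, 2]].
The roots have two lengths (squared-length ratio 2:1); the short ones are alpha_{5}. The associated Dynkin diagram is a chain of 7 nodes with a double edge at one end; the terminal node there is the unique short simple root (B_7), so the type is B_7 (the algebra so(15)).

type B_7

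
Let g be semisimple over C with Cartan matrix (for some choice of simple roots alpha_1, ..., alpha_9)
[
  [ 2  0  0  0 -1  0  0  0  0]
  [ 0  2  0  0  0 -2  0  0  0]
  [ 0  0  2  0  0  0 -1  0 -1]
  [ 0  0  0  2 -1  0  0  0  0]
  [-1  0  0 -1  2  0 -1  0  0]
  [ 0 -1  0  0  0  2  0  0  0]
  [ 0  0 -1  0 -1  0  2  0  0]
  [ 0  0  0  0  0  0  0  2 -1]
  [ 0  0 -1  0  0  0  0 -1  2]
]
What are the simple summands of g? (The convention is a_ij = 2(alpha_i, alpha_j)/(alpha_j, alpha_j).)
B_2 ⊕ D_7

The diagram associated to this matrix has two connected components: the simple roots {alpha_2, alpha_6} form a chain of 2 nodes with a double edge at one end; the terminal node there is the unique short simple root (B_2), and {alpha_1, alpha_3, alpha_4, alpha_5, alpha_7, alpha_8, alpha_9} form a chain of 5 nodes with a fork of two nodes at one end (D_7). A semisimple Lie algebra decomposes uniquely as the direct sum of simple ideals, one per connected component of its Dynkin diagram, so g ≅ B_2 ⊕ D_7 (dimension 10 + 91 = 101).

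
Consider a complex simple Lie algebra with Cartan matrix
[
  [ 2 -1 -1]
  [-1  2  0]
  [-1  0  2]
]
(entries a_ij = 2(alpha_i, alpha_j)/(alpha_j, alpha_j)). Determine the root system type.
A3

The matrix has rank 3 with 2's on the diagonal. Reading the off-diagonal entries as Dynkin edges (a single edge where a_ij = a_ji = -1; a double or triple edge where a_ij * a_ji = 2 or 3), the diagram is a chain of 3 nodes with single edges (A_3). One simple-root ordering that puts it in standard form is (alpha_2, alpha_1, alpha_3). So the algebra is type A_3, i.e. sl(4).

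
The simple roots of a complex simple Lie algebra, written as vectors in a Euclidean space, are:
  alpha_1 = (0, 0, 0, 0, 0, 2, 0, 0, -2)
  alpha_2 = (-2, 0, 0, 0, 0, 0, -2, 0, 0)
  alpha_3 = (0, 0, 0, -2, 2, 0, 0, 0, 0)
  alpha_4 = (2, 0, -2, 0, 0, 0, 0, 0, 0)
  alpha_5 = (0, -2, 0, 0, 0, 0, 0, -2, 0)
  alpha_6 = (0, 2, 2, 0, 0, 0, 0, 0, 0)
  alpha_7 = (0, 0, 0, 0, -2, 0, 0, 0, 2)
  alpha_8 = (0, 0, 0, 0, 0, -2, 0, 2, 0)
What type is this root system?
type A_8

Compute the Cartan integers a_ij = 2(alpha_i, alpha_j)/(alpha_j, alpha_j); the resulting 8x8 Cartan matrix is
[[2, 0, 0, 0, 0, 0, -1, -1], [0, 2, 0, -1, 0, 0, 0, 0], [0, 0, 2, 0, 0, 0, -1, 0], [0, -1, 0, 2, 0, -1, 0, 0], [0, 0, 0, 0, 2, -1, 0, -1], [0, 0, 0, -1, -1, 2, 0, 0], [-1, 0, -1, 0, 0, 0, 2, 0], [-1, 0, 0, 0, -1, 0, 0, 2]].
All simple roots have the same length, so the diagram is simply laced. The associated Dynkin diagram is a chain of 8 nodes with single edges (A_8), so the type is A_8 (the algebra sl(9)).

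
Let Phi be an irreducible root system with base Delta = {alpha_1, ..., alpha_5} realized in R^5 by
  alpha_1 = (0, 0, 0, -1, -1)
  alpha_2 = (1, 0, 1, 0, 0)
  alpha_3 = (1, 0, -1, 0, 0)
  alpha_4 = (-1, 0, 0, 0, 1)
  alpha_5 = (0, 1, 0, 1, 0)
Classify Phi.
Compute the Cartan integers a_ij = 2(alpha_i, alpha_j)/(alpha_j, alpha_j); the resulting 5x5 Cartan matrix is
[[2, 0, 0, -1, -1], [0, 2, 0, -1, 0], [0, 0, 2, -1, 0], [-1, -1, -1, 2, 0], [-1, 0, 0, 0, 2]].
All simple roots have the same length, so the diagram is simply laced. The associated Dynkin diagram is a chain of 3 nodes with a fork of two nodes at one end (D_5), so the type is D_5 (the algebra so(10)).

type D_5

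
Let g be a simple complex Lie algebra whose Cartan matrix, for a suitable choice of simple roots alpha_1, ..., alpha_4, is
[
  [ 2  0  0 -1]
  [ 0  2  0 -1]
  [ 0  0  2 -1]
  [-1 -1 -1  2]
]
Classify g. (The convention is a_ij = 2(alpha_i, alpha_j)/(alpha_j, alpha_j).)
D_4 (so(8))

The matrix has rank 4 with 2's on the diagonal. Reading the off-diagonal entries as Dynkin edges (a single edge where a_ij = a_ji = -1; a double or triple edge where a_ij * a_ji = 2 or 3), the diagram is a chain of 2 nodes with a fork of two nodes at one end (D_4). One simple-root ordering that puts it in standard form is (alpha_3, alpha_4, alpha_1, alpha_2). So the algebra is type D_4, i.e. so(8).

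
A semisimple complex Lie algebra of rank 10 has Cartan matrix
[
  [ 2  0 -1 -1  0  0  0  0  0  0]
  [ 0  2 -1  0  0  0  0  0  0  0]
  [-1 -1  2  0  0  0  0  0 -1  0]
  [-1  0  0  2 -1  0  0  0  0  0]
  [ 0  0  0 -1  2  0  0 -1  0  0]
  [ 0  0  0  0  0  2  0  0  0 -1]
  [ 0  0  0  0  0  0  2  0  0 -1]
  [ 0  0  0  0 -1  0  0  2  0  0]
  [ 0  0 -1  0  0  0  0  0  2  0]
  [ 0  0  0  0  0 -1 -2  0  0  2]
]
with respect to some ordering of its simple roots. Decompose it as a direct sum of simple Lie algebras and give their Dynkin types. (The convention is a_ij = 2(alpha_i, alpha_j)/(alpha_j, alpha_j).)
The diagram associated to this matrix has two connected components: the simple roots {alpha_6, alpha_7, alpha_10} form a chain of 3 nodes with a double edge at one end; the terminal node there is the unique short simple root (B_3), and {alpha_1, alpha_2, alpha_3, alpha_4, alpha_5, alpha_8, alpha_9} form a chain of 5 nodes with a fork of two nodes at one end (D_7). A semisimple Lie algebra decomposes uniquely as the direct sum of simple ideals, one per connected component of its Dynkin diagram, so g ≅ B_3 ⊕ D_7 (dimension 21 + 91 = 112).

B3 ⊕ D7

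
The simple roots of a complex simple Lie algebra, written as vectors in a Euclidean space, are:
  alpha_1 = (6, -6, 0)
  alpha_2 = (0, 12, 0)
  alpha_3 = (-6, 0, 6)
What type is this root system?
Compute the Cartan integers a_ij = 2(alpha_i, alpha_j)/(alpha_j, alpha_j); the resulting 3x3 Cartan matrix is
[[2, -1, -1], [-2, 2, 0], [-1, 0, 2]].
The roots have two lengths (squared-length ratio 2:1); the short ones are alpha_{1,3}. The associated Dynkin diagram is a chain of 3 nodes with a double edge at one end; the terminal node there is the unique long simple root (C_3), so the type is C_3 (the algebra sp(6)).

C3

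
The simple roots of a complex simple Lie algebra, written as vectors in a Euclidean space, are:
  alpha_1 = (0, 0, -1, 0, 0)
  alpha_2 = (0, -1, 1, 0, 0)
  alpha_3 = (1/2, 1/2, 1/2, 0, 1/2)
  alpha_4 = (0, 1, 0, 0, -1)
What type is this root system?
Compute the Cartan integers a_ij = 2(alpha_i, alpha_j)/(alpha_j, alpha_j); the resulting 4x4 Cartan matrix is
[[2, -1, -1, 0], [-2, 2, 0, -1], [-1, 0, 2, 0], [0, -1, 0, 2]].
The roots have two lengths (squared-length ratio 2:1); the short ones are alpha_{1,3}. The associated Dynkin diagram is a chain of 4 nodes with a double edge between the middle two (F_4), so the type is F_4.

type F_4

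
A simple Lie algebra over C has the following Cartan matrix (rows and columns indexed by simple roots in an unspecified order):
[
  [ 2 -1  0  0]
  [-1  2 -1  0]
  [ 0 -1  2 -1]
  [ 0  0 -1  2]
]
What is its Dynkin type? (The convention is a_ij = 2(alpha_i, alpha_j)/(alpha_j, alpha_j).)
A4

The matrix has rank 4 with 2's on the diagonal. Reading the off-diagonal entries as Dynkin edges (a single edge where a_ij = a_ji = -1; a double or triple edge where a_ij * a_ji = 2 or 3), the diagram is a chain of 4 nodes with single edges (A_4). One simple-root ordering that puts it in standard form is (alpha_1, alpha_2, alpha_3, alpha_4). So the algebra is type A_4, i.e. sl(5).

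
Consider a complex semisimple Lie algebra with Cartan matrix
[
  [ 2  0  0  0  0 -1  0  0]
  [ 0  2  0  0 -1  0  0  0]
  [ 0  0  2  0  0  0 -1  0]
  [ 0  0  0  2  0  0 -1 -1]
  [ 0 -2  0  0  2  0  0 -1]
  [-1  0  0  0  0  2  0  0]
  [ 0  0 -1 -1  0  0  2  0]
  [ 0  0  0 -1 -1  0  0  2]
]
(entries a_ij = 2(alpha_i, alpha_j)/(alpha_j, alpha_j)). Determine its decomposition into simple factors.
The diagram associated to this matrix has two connected components: the simple roots {alpha_1, alpha_6} form a chain of 2 nodes with single edges (A_2), and {alpha_2, alpha_3, alpha_4, alpha_5, alpha_7, alpha_8} form a chain of 6 nodes with a double edge at one end; the terminal node there is the unique short simple root (B_6). A semisimple Lie algebra decomposes uniquely as the direct sum of simple ideals, one per connected component of its Dynkin diagram, so g ≅ A_2 ⊕ B_6 (dimension 8 + 78 = 86).

type A_2 ⊕ type B_6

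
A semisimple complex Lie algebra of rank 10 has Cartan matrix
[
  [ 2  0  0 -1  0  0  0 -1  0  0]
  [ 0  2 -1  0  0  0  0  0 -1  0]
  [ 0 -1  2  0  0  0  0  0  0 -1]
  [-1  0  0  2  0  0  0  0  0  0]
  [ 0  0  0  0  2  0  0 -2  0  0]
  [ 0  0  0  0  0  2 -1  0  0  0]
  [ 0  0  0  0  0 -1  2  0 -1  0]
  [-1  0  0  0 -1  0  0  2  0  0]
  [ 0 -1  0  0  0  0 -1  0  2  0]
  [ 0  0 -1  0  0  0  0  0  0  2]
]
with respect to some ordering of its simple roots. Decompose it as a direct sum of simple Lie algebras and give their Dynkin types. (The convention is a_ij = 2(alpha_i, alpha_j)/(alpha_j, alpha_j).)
A_6 (sl(7)) ⊕ C_4 (sp(8))

The diagram associated to this matrix has two connected components: the simple roots {alpha_2, alpha_3, alpha_6, alpha_7, alpha_9, alpha_10} form a chain of 6 nodes with single edges (A_6), and {alpha_1, alpha_4, alpha_5, alpha_8} form a chain of 4 nodes with a double edge at one end; the terminal node there is the unique long simple root (C_4). A semisimple Lie algebra decomposes uniquely as the direct sum of simple ideals, one per connected component of its Dynkin diagram, so g ≅ A_6 ⊕ C_4 (dimension 48 + 36 = 84).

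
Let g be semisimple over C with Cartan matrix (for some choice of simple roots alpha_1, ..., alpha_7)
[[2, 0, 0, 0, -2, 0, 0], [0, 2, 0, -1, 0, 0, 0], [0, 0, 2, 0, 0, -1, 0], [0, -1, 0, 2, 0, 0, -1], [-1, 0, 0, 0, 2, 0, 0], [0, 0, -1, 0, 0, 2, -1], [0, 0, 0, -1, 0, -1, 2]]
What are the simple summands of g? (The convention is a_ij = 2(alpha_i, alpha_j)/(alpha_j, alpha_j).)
A5 ⊕ B2

The diagram associated to this matrix has two connected components: the simple roots {alpha_2, alpha_3, alpha_4, alpha_6, alpha_7} form a chain of 5 nodes with single edges (A_5), and {alpha_1, alpha_5} form a chain of 2 nodes with a double edge at one end; the terminal node there is the unique short simple root (B_2). A semisimple Lie algebra decomposes uniquely as the direct sum of simple ideals, one per connected component of its Dynkin diagram, so g ≅ A_5 ⊕ B_2 (dimension 35 + 10 = 45).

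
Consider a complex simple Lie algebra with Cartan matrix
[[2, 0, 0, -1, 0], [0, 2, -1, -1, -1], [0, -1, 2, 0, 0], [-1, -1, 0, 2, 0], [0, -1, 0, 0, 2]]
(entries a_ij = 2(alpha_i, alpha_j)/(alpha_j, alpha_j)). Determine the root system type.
The matrix has rank 5 with 2's on the diagonal. Reading the off-diagonal entries as Dynkin edges (a single edge where a_ij = a_ji = -1; a double or triple edge where a_ij * a_ji = 2 or 3), the diagram is a chain of 3 nodes with a fork of two nodes at one end (D_5). One simple-root ordering that puts it in standard form is (alpha_1, alpha_4, alpha_2, alpha_5, alpha_3). So the algebra is type D_5, i.e. so(10).

D5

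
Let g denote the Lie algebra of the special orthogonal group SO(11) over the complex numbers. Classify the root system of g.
This is so(11) with 11 odd, which has dimension 11(11-1)/2 = 55 and rank (11-1)/2 = 5. In the classification of classical Lie algebras, the orthogonal algebra so(2n+1) in an odd number of variables has type B_n; here n = 5, so the Dynkin diagram is a chain of 5 nodes with a double edge at one end; the terminal node there is the unique short simple root (B_5). Hence the type is B_5.

B_5 (so(11))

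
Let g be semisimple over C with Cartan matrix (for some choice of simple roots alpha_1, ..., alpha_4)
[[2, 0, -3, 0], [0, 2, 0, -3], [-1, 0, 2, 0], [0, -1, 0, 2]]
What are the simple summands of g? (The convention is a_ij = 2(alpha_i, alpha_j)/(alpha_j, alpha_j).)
The diagram associated to this matrix has two connected components: the simple roots {alpha_1, alpha_3} form two nodes joined by a triple edge (G_2), and {alpha_2, alpha_4} form two nodes joined by a triple edge (G_2). A semisimple Lie algebra decomposes uniquely as the direct sum of simple ideals, one per connected component of its Dynkin diagram, so g ≅ G_2 ⊕ G_2 (dimension 14 + 14 = 28).

G_2 + G_2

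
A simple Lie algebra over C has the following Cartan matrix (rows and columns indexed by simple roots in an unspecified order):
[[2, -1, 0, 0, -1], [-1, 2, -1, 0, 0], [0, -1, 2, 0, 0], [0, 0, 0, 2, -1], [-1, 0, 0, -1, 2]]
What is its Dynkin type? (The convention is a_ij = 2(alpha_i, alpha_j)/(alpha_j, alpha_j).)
A_5

The matrix has rank 5 with 2's on the diagonal. Reading the off-diagonal entries as Dynkin edges (a single edge where a_ij = a_ji = -1; a double or triple edge where a_ij * a_ji = 2 or 3), the diagram is a chain of 5 nodes with single edges (A_5). One simple-root ordering that puts it in standard form is (alpha_4, alpha_5, alpha_1, alpha_2, alpha_3). So the algebra is type A_5, i.e. sl(6).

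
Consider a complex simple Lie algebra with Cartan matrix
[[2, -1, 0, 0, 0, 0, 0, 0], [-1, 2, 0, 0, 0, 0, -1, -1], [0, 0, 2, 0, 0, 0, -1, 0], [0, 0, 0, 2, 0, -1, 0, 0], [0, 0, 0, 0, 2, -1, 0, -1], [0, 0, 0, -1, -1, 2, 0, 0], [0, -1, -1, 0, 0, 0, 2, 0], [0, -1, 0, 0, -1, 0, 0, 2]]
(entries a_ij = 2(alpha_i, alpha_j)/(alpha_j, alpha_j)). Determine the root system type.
The matrix has rank 8 with 2's on the diagonal. Reading the off-diagonal entries as Dynkin edges (a single edge where a_ij = a_ji = -1; a double or triple edge where a_ij * a_ji = 2 or 3), the diagram is a chain of 7 nodes with one extra node attached to the third node from one end (E_8). One simple-root ordering that puts it in standard form is (alpha_3, alpha_1, alpha_7, alpha_2, alpha_8, alpha_5, alpha_6, alpha_4). So the algebra is type E_8.

E_8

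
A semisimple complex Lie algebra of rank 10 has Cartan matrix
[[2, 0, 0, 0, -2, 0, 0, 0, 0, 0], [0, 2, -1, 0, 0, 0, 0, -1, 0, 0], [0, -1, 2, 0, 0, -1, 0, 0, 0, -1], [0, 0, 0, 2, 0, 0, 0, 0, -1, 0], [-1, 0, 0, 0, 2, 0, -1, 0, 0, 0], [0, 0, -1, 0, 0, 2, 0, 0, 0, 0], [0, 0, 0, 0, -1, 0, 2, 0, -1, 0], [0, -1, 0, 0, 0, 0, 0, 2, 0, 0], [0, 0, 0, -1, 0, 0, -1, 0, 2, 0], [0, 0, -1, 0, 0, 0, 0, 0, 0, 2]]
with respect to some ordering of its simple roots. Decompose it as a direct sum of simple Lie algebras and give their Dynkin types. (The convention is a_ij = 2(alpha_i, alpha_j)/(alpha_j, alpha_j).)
type C_5 ⊕ type D_5

The diagram associated to this matrix has two connected components: the simple roots {alpha_1, alpha_4, alpha_5, alpha_7, alpha_9} form a chain of 5 nodes with a double edge at one end; the terminal node there is the unique long simple root (C_5), and {alpha_2, alpha_3, alpha_6, alpha_8, alpha_10} form a chain of 3 nodes with a fork of two nodes at one end (D_5). A semisimple Lie algebra decomposes uniquely as the direct sum of simple ideals, one per connected component of its Dynkin diagram, so g ≅ C_5 ⊕ D_5 (dimension 55 + 45 = 100).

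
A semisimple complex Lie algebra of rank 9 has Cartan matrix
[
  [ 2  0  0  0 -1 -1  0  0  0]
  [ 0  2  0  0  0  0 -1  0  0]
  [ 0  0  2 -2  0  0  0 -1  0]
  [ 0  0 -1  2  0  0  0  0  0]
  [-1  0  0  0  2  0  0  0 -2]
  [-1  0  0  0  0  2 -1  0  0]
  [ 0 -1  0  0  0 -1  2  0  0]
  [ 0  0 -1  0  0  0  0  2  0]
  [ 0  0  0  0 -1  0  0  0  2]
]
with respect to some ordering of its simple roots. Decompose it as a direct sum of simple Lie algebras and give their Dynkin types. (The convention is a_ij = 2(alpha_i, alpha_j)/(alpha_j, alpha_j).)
The diagram associated to this matrix has two connected components: the simple roots {alpha_3, alpha_4, alpha_8} form a chain of 3 nodes with a double edge at one end; the terminal node there is the unique short simple root (B_3), and {alpha_1, alpha_2, alpha_5, alpha_6, alpha_7, alpha_9} form a chain of 6 nodes with a double edge at one end; the terminal node there is the unique short simple root (B_6). A semisimple Lie algebra decomposes uniquely as the direct sum of simple ideals, one per connected component of its Dynkin diagram, so g ≅ B_3 ⊕ B_6 (dimension 21 + 78 = 99).

B_3 ⊕ B_6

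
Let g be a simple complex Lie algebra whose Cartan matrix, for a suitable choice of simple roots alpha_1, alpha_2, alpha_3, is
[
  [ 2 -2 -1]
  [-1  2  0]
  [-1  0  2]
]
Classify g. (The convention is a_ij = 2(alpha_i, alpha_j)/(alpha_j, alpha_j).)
B_3 (so(7))

The matrix has rank 3 with 2's on the diagonal. Reading the off-diagonal entries as Dynkin edges (a single edge where a_ij = a_ji = -1; a double or triple edge where a_ij * a_ji = 2 or 3), the diagram is a chain of 3 nodes with a double edge at one end; the terminal node there is the unique short simple root (B_3). One simple-root ordering that puts it in standard form is (alpha_3, alpha_1, alpha_2). So the algebra is type B_3, i.e. so(7).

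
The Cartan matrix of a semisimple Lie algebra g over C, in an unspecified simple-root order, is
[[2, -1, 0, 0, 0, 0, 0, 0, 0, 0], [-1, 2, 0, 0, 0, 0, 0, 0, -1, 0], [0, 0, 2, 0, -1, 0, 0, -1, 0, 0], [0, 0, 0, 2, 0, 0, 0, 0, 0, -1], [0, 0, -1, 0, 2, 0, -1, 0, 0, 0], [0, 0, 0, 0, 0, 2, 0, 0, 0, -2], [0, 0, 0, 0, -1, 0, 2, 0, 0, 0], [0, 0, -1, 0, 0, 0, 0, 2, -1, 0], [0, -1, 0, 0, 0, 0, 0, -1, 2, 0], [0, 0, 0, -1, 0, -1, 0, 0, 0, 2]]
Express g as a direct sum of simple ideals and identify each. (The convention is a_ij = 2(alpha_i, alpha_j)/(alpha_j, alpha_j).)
A_7 (sl(8)) + C_3 (sp(6))

The diagram associated to this matrix has two connected components: the simple roots {alpha_1, alpha_2, alpha_3, alpha_5, alpha_7, alpha_8, alpha_9} form a chain of 7 nodes with single edges (A_7), and {alpha_4, alpha_6, alpha_10} form a chain of 3 nodes with a double edge at one end; the terminal node there is the unique long simple root (C_3). A semisimple Lie algebra decomposes uniquely as the direct sum of simple ideals, one per connected component of its Dynkin diagram, so g ≅ A_7 ⊕ C_3 (dimension 63 + 21 = 84).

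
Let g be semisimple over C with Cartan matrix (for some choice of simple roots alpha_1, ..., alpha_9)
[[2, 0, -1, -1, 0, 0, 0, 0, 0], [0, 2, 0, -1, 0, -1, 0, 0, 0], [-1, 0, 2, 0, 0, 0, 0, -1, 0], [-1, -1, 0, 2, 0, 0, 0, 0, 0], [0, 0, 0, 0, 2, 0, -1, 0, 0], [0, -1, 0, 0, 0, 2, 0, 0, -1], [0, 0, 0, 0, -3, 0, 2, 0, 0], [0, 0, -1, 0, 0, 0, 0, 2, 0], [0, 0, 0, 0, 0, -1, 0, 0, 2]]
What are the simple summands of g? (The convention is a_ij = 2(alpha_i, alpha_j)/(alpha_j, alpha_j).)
A7 ⊕ G2

The diagram associated to this matrix has two connected components: the simple roots {alpha_1, alpha_2, alpha_3, alpha_4, alpha_6, alpha_8, alpha_9} form a chain of 7 nodes with single edges (A_7), and {alpha_5, alpha_7} form two nodes joined by a triple edge (G_2). A semisimple Lie algebra decomposes uniquely as the direct sum of simple ideals, one per connected component of its Dynkin diagram, so g ≅ A_7 ⊕ G_2 (dimension 63 + 14 = 77).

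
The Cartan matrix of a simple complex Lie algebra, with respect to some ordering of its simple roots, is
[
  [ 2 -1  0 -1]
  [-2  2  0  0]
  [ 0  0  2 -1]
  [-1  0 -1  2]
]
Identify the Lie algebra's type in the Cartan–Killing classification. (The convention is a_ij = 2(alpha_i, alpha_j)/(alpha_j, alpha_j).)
C_4

The matrix has rank 4 with 2's on the diagonal. Reading the off-diagonal entries as Dynkin edges (a single edge where a_ij = a_ji = -1; a double or triple edge where a_ij * a_ji = 2 or 3), the diagram is a chain of 4 nodes with a double edge at one end; the terminal node there is the unique long simple root (C_4). One simple-root ordering that puts it in standard form is (alpha_3, alpha_4, alpha_1, alpha_2). So the algebra is type C_4, i.e. sp(8).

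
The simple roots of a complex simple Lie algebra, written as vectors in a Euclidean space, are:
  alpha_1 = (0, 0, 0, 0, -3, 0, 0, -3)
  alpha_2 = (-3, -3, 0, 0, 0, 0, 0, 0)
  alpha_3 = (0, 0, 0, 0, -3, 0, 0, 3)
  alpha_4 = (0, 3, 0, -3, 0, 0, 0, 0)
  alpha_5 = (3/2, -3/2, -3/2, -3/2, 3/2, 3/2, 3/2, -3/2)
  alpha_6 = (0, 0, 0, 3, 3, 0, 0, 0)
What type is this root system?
E_6

Compute the Cartan integers a_ij = 2(alpha_i, alpha_j)/(alpha_j, alpha_j); the resulting 6x6 Cartan matrix is
[[2, 0, 0, 0, 0, -1], [0, 2, 0, -1, 0, 0], [0, 0, 2, 0, -1, -1], [0, -1, 0, 2, 0, -1], [0, 0, -1, 0, 2, 0], [-1, 0, -1, -1, 0, 2]].
All simple roots have the same length, so the diagram is simply laced. The associated Dynkin diagram is a chain of 5 nodes with one extra node attached to the third node from one end (E_6), so the type is E_6.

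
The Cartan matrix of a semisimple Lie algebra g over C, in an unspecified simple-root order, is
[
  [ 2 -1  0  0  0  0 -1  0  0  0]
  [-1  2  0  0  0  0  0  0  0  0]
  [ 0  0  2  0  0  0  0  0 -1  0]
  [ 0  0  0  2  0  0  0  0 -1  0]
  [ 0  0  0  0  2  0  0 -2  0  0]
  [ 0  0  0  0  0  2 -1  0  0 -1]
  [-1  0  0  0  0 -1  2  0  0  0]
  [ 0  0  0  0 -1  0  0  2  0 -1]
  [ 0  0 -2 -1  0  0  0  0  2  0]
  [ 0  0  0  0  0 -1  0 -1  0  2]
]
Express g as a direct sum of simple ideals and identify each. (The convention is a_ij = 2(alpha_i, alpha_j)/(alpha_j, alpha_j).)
The diagram associated to this matrix has two connected components: the simple roots {alpha_3, alpha_4, alpha_9} form a chain of 3 nodes with a double edge at one end; the terminal node there is the unique short simple root (B_3), and {alpha_1, alpha_2, alpha_5, alpha_6, alpha_7, alpha_8, alpha_10} form a chain of 7 nodes with a double edge at one end; the terminal node there is the unique long simple root (C_7). A semisimple Lie algebra decomposes uniquely as the direct sum of simple ideals, one per connected component of its Dynkin diagram, so g ≅ B_3 ⊕ C_7 (dimension 21 + 105 = 126).

type B_3 ⊕ type C_7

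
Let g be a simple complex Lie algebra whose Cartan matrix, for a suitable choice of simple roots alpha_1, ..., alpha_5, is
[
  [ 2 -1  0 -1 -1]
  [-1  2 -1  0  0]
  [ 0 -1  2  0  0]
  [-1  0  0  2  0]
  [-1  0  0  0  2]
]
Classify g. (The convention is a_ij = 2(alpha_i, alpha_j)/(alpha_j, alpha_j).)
D_5 (so(10))

The matrix has rank 5 with 2's on the diagonal. Reading the off-diagonal entries as Dynkin edges (a single edge where a_ij = a_ji = -1; a double or triple edge where a_ij * a_ji = 2 or 3), the diagram is a chain of 3 nodes with a fork of two nodes at one end (D_5). One simple-root ordering that puts it in standard form is (alpha_3, alpha_2, alpha_1, alpha_5, alpha_4). So the algebra is type D_5, i.e. so(10).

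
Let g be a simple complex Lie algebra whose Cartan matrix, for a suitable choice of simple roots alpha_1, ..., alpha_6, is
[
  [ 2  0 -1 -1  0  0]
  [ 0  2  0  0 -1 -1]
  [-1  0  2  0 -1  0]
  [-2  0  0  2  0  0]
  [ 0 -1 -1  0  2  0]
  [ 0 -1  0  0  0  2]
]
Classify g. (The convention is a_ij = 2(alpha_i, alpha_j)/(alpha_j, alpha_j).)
C_6 (sp(12))

The matrix has rank 6 with 2's on the diagonal. Reading the off-diagonal entries as Dynkin edges (a single edge where a_ij = a_ji = -1; a double or triple edge where a_ij * a_ji = 2 or 3), the diagram is a chain of 6 nodes with a double edge at one end; the terminal node there is the unique long simple root (C_6). One simple-root ordering that puts it in standard form is (alpha_6, alpha_2, alpha_5, alpha_3, alpha_1, alpha_4). So the algebra is type C_6, i.e. sp(12).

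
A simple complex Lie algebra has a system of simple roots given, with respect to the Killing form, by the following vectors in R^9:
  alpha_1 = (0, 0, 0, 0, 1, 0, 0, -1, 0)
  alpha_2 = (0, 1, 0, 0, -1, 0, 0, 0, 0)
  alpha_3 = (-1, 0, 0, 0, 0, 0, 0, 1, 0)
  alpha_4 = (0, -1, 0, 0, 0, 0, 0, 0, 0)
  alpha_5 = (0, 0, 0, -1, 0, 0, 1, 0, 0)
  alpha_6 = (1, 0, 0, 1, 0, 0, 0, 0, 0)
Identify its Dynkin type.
Compute the Cartan integers a_ij = 2(alpha_i, alpha_j)/(alpha_j, alpha_j); the resulting 6x6 Cartan matrix is
[[2, -1, -1, 0, 0, 0], [-1, 2, 0, -2, 0, 0], [-1, 0, 2, 0, 0, -1], [0, -1, 0, 2, 0, 0], [0, 0, 0, 0, 2, -1], [0, 0, -1, 0, -1, 2]].
The roots have two lengths (squared-length ratio 2:1); the short ones are alpha_{4}. The associated Dynkin diagram is a chain of 6 nodes with a double edge at one end; the terminal node there is the unique short simple root (B_6), so the type is B_6 (the algebra so(13)).

B6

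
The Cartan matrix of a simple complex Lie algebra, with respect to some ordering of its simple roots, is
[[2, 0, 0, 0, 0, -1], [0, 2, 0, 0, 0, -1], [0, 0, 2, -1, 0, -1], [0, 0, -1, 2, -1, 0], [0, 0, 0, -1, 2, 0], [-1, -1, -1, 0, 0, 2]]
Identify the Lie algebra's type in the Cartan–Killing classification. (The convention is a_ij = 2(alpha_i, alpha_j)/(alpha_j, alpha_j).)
The matrix has rank 6 with 2's on the diagonal. Reading the off-diagonal entries as Dynkin edges (a single edge where a_ij = a_ji = -1; a double or triple edge where a_ij * a_ji = 2 or 3), the diagram is a chain of 4 nodes with a fork of two nodes at one end (D_6). One simple-root ordering that puts it in standard form is (alpha_5, alpha_4, alpha_3, alpha_6, alpha_2, alpha_1). So the algebra is type D_6, i.e. so(12).

D_6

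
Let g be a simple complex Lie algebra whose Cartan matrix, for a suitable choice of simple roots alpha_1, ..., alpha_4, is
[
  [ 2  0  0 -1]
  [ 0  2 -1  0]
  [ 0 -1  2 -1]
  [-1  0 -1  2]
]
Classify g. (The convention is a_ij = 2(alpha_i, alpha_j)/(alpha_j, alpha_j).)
The matrix has rank 4 with 2's on the diagonal. Reading the off-diagonal entries as Dynkin edges (a single edge where a_ij = a_ji = -1; a double or triple edge where a_ij * a_ji = 2 or 3), the diagram is a chain of 4 nodes with single edges (A_4). One simple-root ordering that puts it in standard form is (alpha_1, alpha_4, alpha_3, alpha_2). So the algebra is type A_4, i.e. sl(5).

A4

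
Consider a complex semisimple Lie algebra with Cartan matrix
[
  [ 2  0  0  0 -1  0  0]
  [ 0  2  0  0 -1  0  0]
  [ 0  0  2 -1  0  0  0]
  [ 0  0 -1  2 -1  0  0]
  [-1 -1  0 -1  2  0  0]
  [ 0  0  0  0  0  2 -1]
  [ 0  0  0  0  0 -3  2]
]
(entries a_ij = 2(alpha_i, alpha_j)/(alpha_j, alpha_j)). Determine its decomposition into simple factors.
The diagram associated to this matrix has two connected components: the simple roots {alpha_1, alpha_2, alpha_3, alpha_4, alpha_5} form a chain of 3 nodes with a fork of two nodes at one end (D_5), and {alpha_6, alpha_7} form two nodes joined by a triple edge (G_2). A semisimple Lie algebra decomposes uniquely as the direct sum of simple ideals, one per connected component of its Dynkin diagram, so g ≅ D_5 ⊕ G_2 (dimension 45 + 14 = 59).

type D_5 + type G_2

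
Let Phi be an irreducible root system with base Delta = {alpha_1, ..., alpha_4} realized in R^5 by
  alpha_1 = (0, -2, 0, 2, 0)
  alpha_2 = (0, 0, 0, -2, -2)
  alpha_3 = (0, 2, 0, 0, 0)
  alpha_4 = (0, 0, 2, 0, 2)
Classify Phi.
B_4

Compute the Cartan integers a_ij = 2(alpha_i, alpha_j)/(alpha_j, alpha_j); the resulting 4x4 Cartan matrix is
[[2, -1, -2, 0], [-1, 2, 0, -1], [-1, 0, 2, 0], [0, -1, 0, 2]].
The roots have two lengths (squared-length ratio 2:1); the short ones are alpha_{3}. The associated Dynkin diagram is a chain of 4 nodes with a double edge at one end; the terminal node there is the unique short simple root (B_4), so the type is B_4 (the algebra so(9)).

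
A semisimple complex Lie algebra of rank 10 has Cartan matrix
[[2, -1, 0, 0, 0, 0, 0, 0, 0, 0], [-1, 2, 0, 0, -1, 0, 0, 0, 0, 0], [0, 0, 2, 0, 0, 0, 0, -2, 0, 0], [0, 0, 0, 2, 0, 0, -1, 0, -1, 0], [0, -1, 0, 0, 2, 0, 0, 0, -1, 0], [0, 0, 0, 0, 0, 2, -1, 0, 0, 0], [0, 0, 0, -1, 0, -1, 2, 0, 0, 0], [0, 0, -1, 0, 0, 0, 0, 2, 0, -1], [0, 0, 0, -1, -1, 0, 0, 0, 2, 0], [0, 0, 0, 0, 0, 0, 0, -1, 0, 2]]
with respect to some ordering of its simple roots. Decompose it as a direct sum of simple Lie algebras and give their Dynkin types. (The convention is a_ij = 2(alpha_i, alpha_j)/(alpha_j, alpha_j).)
A_7 + C_3

The diagram associated to this matrix has two connected components: the simple roots {alpha_1, alpha_2, alpha_4, alpha_5, alpha_6, alpha_7, alpha_9} form a chain of 7 nodes with single edges (A_7), and {alpha_3, alpha_8, alpha_10} form a chain of 3 nodes with a double edge at one end; the terminal node there is the unique long simple root (C_3). A semisimple Lie algebra decomposes uniquely as the direct sum of simple ideals, one per connected component of its Dynkin diagram, so g ≅ A_7 ⊕ C_3 (dimension 63 + 21 = 84).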